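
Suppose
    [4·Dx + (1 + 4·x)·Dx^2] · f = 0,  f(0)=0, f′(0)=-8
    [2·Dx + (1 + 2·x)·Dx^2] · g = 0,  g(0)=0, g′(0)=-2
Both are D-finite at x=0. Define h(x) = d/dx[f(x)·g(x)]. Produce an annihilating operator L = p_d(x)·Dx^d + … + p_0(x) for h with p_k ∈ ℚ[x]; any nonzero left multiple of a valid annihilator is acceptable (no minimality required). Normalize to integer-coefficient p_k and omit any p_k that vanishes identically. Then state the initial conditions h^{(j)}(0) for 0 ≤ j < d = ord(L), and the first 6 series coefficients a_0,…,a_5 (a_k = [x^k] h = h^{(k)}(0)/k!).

f: a_k = 0, -8, 16, -128/3, 128, -2048/5, …
g: a_k = 0, -2, 2, -8/3, 4, -32/5, …
h₀=f·g: eliminate ⇒ L₀, order ≤ 2·2.
h=h₀': d/dx-closure on L₀ ⇒ L.
L = (160 + 768·x + 1024·x^2) + (264 + 2144·x + 5760·x^2 + 5120·x^3)·Dx + (64 + 720·x + 2976·x^2 + 5376·x^3 + 3584·x^4)·Dx^2 + (3 + 44·x + 252·x^2 + 704·x^3 + 960·x^4 + 512·x^5)·Dx^3  (order 3).
h: a_k = 0, 32, -144, 1664/3, -2080, 117376/15, …
ICs: h(0) = 0, h′(0) = 32, h′′(0) = -288.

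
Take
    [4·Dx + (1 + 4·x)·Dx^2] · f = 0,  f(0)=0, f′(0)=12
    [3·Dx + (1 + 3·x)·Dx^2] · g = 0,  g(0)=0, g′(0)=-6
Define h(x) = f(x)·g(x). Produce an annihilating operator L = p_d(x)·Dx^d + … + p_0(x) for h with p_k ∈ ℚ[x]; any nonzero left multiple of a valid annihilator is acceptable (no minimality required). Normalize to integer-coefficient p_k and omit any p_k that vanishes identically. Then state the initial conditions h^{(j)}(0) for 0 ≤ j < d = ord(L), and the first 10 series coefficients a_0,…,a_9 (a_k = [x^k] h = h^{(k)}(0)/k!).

f: a_k = 0, 12, -24, 64, -192, 3072/5, -2048, 49152/7, -24576, 262144/3, …
g: a_k = 0, -6, 9, -18, 81/2, -486/5, 243, -4374/7, 6561/4, -4374, …
Product ⇒ symmetric product L₀, ord ≤ 4.
L = (600 + 4032·x + 6912·x^2)·Dx + (854 + 8808·x + 30240·x^2 + 34560·x^3)·Dx^2 + (172 + 2380·x + 12312·x^2 + 28224·x^3 + 24192·x^4)·Dx^3 + (7 + 122·x + 847·x^2 + 2928·x^3 + 5040·x^4 + 3456·x^5)·Dx^4  (order 4).
h: a_k = 0, 0, -72, 252, -816, 2646, -43524/5, 145572/5, -692640/7, 1706463/5, …
ICs: h(0) = 0, h′(0) = 0, h′′(0) = -144, h′′′(0) = 1512.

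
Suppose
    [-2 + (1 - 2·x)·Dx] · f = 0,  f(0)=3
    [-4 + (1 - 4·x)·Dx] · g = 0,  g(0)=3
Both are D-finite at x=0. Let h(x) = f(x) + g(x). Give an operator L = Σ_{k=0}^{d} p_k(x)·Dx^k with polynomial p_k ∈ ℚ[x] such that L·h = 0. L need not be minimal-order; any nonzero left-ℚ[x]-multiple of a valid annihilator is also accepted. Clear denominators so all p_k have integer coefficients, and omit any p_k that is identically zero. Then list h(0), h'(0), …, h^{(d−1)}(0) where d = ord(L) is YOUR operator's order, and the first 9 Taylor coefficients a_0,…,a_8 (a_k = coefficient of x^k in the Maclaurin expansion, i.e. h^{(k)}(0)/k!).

f: a_k = 3, 6, 12, 24, 48, 96, 192, 384, 768, …
g: a_k = 3, 12, 48, 192, 768, 3072, 12288, 49152, 196608, …
h₀=f+g: left-lcm gives L₀, ord ≤ 2.
L = -16 + (12 - 32·x)·Dx + (-1 + 6·x - 8·x^2)·Dx^2  (order 2).
h: a_k = 6, 18, 60, 216, 816, 3168, 12480, 49536, 197376, …
ICs: h(0) = 6, h′(0) = 18.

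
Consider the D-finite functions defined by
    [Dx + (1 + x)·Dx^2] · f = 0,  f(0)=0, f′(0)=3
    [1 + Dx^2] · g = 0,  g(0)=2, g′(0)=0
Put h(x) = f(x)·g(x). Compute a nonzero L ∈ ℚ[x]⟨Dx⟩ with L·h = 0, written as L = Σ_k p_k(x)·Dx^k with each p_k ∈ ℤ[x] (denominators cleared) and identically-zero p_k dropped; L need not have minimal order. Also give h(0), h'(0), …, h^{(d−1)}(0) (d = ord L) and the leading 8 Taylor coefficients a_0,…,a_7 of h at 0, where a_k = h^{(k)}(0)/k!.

L = (-3 + 6·x + 19·x^2 + 16·x^3 + 4·x^4) + (4 + 20·x + 24·x^2 + 8·x^3)·Dx + (20·x + 42·x^2 + 32·x^3 + 8·x^4)·Dx^2 + (4 + 20·x + 24·x^2 + 8·x^3)·Dx^3 + (3 + 14·x + 23·x^2 + 16·x^3 + 4·x^4)·Dx^4  (order 4).
h: a_k = 0, 6, -3, -1, 0, 9/20, -3/8, 93/280, …
ICs: h(0) = 0, h′(0) = 6, h′′(0) = -6, h′′′(0) = -6.

f: a_k = 0, 3, -3/2, 1, -3/4, 3/5, -1/2, 3/7, …
g: a_k = 2, 0, -1, 0, 1/12, 0, -1/360, 0, …
Sym-product of L_f,L_g gives L₀ (≤ ord 4).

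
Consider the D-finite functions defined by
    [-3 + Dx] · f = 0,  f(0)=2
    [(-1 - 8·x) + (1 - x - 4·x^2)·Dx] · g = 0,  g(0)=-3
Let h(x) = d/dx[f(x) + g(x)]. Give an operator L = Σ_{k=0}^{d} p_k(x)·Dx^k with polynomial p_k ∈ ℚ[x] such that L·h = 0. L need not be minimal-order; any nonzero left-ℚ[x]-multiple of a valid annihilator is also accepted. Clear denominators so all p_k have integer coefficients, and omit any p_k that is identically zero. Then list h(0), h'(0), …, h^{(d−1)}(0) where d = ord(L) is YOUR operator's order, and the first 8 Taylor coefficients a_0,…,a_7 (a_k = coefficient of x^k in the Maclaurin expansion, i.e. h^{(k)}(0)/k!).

f: a_k = 2, 6, 9, 9, 27/4, 81/20, 81/40, 243/280, …
g: a_k = -3, -3, -15, -27, -87, -195, -543, -1323, …
f+g: L₀ = lclm(L_f,L_g), ord ≤ 1+1.
Derive L from L₀ (diff closure).
L = (72 + 1314·x + 1440·x^2 + 6336·x^3 + 3456·x^4) + (-45 - 426·x - 783·x^2 - 1968·x^3 + 720·x^4 + 1152·x^5)·Dx + (7 - 4·x + 101·x^2 - 48·x^3 - 624·x^4 - 384·x^5)·Dx^2  (order 2).
h: a_k = 3, -12, -54, -321, -3819/4, -64917/20, -370197/40, -7828071/280, …
ICs: h(0) = 3, h′(0) = -12.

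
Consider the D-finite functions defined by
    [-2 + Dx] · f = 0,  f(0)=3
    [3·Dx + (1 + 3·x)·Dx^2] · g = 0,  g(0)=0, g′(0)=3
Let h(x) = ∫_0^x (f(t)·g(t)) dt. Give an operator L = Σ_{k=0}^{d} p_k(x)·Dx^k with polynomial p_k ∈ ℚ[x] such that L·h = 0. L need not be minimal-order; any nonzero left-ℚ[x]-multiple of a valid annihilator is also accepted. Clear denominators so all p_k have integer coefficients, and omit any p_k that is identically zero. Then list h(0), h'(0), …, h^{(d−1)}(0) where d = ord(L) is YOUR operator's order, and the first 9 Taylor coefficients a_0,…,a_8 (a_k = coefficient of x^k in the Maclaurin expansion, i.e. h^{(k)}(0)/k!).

f: a_k = 3, 6, 6, 4, 2, 4/5, 4/15, 8/105, 2/105, …
g: a_k = 0, 3, -9/2, 9, -81/4, 243/5, -243/2, 2187/7, -6561/8, …
Sym-product of L_f,L_g gives L₀ (≤ ord 2).
∫: right-multiply L₀ by Dx.
L = (-2 + 12·x)·Dx + (-1 - 12·x)·Dx^2 + (1 + 3·x)·Dx^3  (order 3).
h: a_k = 0, 0, 9/2, 3/2, 9/2, -87/20, 221/20, -165/7, 15193/280, …
ICs: h(0) = 0, h′(0) = 0, h′′(0) = 9.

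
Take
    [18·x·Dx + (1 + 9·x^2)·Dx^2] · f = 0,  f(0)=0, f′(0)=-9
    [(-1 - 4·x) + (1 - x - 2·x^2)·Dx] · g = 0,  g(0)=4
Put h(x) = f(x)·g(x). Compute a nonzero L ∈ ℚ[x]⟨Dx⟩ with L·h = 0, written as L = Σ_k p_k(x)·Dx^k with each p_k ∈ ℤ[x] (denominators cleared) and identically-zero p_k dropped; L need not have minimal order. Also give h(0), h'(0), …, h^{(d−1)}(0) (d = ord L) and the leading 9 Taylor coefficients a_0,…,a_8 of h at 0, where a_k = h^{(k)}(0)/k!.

L = (4 + 18·x + 108·x^2) + (2 - 10·x + 36·x^2 + 108·x^3)·Dx + (-1 + x - 7·x^2 + 9·x^3 + 18·x^4)·Dx^2  (order 2).
h: a_k = 0, -36, -36, 0, -72, -3276/5, -3996/5, 57384/35, 288/7, …
ICs: h(0) = 0, h′(0) = -36.

f: a_k = 0, -9, 0, 27, 0, -729/5, 0, 6561/7, 0, …
g: a_k = 4, 4, 12, 20, 44, 84, 172, 340, 684, …
f·g: L₀ = L_f ⊗_s L_g, ord ≤ 2·1.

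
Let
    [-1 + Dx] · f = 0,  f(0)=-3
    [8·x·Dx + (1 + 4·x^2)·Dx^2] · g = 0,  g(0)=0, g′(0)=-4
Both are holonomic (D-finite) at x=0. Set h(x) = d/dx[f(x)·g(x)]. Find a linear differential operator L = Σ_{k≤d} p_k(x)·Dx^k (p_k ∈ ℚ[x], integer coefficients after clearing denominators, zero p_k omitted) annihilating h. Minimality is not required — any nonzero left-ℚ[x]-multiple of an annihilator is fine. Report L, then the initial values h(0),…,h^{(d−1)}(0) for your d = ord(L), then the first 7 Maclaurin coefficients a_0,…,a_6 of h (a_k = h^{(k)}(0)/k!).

L = (-7 - 16·x + 104·x^2 - 64·x^3 + 16·x^4) + (6 + 24·x - 112·x^2 + 96·x^3 - 32·x^4)·Dx + (1 - 8·x + 8·x^2 - 32·x^3 + 16·x^4)·Dx^2  (order 2).
h: a_k = 12, 24, -30, -56, 309/2, 215, -12763/20, …
ICs: h(0) = 12, h′(0) = 24.

f: a_k = -3, -3, -3/2, -1/2, -1/8, -1/40, -1/240, …
g: a_k = 0, -4, 0, 16/3, 0, -64/5, 0, …
Sym-product of L_f,L_g gives L₀ (≤ ord 2).
Differentiate: ansatz ord ≤ ord L₀ ⇒ L.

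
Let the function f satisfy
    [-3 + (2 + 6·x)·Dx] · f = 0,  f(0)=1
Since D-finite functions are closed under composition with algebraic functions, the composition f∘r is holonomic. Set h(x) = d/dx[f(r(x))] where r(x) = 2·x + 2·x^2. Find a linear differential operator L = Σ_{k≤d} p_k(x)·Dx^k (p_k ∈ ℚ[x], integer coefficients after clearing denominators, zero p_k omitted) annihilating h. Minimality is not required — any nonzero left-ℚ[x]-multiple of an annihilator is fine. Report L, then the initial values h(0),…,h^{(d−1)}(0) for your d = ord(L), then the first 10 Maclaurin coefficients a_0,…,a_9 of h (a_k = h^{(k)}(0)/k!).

L = -1 + (-1 - 8·x - 18·x^2 - 12·x^3)·Dx  (order 1).
h: a_k = 3, -3, 27/2, -117/2, 2025/8, -8829/8, 77679/16, -344493/16, 12306249/128, -55266705/128, …
ICs: h(0) = 3.

f: a_k = 1, 3/2, -9/8, 27/16, -405/128, 1701/256, -15309/1024, 72171/2048, -2814669/32768, 14073345/65536, …
Change of var in L_f (x↦r) gives L₀.
Differentiate: ansatz ord ≤ ord L₀ ⇒ L.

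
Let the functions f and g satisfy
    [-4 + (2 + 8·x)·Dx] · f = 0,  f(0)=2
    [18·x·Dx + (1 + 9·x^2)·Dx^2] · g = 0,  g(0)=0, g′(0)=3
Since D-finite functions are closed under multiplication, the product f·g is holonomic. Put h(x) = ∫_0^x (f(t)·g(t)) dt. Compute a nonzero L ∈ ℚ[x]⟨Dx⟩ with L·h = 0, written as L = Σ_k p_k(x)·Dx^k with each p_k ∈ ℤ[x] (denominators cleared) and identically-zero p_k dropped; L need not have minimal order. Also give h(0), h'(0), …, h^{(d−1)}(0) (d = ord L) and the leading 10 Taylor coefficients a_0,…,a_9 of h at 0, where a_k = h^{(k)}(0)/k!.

L = (12 - 36·x - 36·x^2)·Dx + (-4 + 2·x + 108·x^2 + 144·x^3)·Dx^2 + (1 + 8·x + 25·x^2 + 72·x^3 + 144·x^4)·Dx^3  (order 3).
h: a_k = 0, 0, 3, 4, -15/2, -12/5, 61/5, 1452/35, -20007/140, 852/35, …
ICs: h(0) = 0, h′(0) = 0, h′′(0) = 6.

f: a_k = 2, 4, -4, 8, -20, 56, -168, 528, -1716, 5720, …
g: a_k = 0, 3, 0, -9, 0, 243/5, 0, -2187/7, 0, 2187, …
Sym-product of L_f,L_g gives L₀ (≤ ord 2).
Integrate: L := L₀·Dx.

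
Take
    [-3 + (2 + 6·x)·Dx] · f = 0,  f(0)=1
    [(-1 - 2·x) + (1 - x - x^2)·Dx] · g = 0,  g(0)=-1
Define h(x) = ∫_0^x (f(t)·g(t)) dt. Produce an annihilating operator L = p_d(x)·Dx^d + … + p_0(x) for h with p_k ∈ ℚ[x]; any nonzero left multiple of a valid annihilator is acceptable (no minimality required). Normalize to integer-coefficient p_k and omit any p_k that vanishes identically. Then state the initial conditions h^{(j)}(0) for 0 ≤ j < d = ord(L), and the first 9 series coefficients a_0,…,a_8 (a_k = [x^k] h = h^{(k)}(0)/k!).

L = (5 + 7·x + 9·x^2)·Dx + (-2 - 4·x + 8·x^2 + 6·x^3)·Dx^2  (order 2).
h: a_k = 0, -1, -5/4, -19/24, -105/64, -739/640, -4859/1536, -10039/7168, -131121/16384, …
ICs: h(0) = 0, h′(0) = -1.

f: a_k = 1, 3/2, -9/8, 27/16, -405/128, 1701/256, -15309/1024, 72171/2048, -2814669/32768, …
g: a_k = -1, -1, -2, -3, -5, -8, -13, -21, -34, …
h₀=f·g: eliminate ⇒ L₀, order ≤ 1·1.
h=∫₀ˣh₀: take L = L₀·Dx.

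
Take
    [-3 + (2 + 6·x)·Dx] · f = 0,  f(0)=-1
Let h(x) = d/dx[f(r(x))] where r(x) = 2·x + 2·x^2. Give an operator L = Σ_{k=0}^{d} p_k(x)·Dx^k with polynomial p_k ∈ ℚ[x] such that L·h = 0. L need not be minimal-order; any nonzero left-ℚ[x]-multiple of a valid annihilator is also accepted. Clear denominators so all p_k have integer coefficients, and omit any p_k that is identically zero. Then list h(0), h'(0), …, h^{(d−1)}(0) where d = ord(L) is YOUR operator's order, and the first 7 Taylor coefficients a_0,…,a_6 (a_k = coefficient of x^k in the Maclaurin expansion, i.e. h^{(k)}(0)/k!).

L = -1 + (-1 - 8·x - 18·x^2 - 12·x^3)·Dx  (order 1).
h: a_k = -3, 3, -27/2, 117/2, -2025/8, 8829/8, -77679/16, …
ICs: h(0) = -3.

f: a_k = -1, -3/2, 9/8, -27/16, 405/128, -1701/256, 15309/1024, …
L₀ from L_f via x↦r, Dx↦r'^{-1}Dx.
h₀' ⇒ L via d/dx closure of L₀.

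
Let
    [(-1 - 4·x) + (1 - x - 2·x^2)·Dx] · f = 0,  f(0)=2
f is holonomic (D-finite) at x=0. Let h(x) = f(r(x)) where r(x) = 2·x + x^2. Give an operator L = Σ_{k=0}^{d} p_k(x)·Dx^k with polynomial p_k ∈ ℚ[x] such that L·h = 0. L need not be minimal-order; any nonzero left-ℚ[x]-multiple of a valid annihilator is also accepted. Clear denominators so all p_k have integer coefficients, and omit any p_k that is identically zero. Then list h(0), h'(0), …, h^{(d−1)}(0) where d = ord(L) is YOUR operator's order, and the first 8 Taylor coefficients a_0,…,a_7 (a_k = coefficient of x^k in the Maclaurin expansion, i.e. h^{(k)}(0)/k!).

L = (2 + 16·x + 8·x^2) + (-1 + 3·x + 6·x^2 + 2·x^3)·Dx  (order 1).
h: a_k = 2, 4, 26, 104, 478, 2108, 9402, 41808, …
ICs: h(0) = 2.

f: a_k = 2, 2, 6, 10, 22, 42, 86, 170, …
Substitute x→r, Dx→(1/r')Dx; clear ⇒ L₀.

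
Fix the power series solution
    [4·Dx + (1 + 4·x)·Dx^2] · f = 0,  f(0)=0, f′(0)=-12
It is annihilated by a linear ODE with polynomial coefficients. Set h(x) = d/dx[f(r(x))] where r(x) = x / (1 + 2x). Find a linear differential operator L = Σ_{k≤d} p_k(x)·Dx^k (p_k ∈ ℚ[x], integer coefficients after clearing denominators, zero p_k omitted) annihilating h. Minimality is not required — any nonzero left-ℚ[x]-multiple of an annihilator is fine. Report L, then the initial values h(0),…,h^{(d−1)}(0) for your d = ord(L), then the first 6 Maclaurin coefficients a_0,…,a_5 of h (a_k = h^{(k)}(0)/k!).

f: a_k = 0, -12, 24, -64, 192, -3072/5, …
f∘r: x↦r, Dx↦Dx/r' in L_f ⇒ L₀.
Differentiate: ansatz ord ≤ ord L₀ ⇒ L.
L = (8 + 24·x) + (1 + 8·x + 12·x^2)·Dx  (order 1).
h: a_k = -12, 96, -624, 3840, -23232, 139776, …
ICs: h(0) = -12.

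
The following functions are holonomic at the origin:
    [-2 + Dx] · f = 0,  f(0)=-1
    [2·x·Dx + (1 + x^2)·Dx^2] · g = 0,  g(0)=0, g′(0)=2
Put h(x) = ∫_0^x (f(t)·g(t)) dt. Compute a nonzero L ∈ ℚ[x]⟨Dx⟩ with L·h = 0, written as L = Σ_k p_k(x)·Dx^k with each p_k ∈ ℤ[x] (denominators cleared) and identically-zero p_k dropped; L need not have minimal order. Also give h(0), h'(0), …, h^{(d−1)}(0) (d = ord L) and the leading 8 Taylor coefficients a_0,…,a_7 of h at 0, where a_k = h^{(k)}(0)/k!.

L = (4 - 4·x + 4·x^2)·Dx + (-4 + 2·x - 4·x^2)·Dx^2 + (1 + x^2)·Dx^3  (order 3).
h: a_k = 0, 0, -1, -4/3, -5/6, -4/15, -1/15, -4/63, …
ICs: h(0) = 0, h′(0) = 0, h′′(0) = -2.

f: a_k = -1, -2, -2, -4/3, -2/3, -4/15, -4/45, -8/315, …
g: a_k = 0, 2, 0, -2/3, 0, 2/5, 0, -2/7, …
f·g: L₀ = L_f ⊗_s L_g, ord ≤ 1·2.
h=∫₀ˣh₀: take L = L₀·Dx.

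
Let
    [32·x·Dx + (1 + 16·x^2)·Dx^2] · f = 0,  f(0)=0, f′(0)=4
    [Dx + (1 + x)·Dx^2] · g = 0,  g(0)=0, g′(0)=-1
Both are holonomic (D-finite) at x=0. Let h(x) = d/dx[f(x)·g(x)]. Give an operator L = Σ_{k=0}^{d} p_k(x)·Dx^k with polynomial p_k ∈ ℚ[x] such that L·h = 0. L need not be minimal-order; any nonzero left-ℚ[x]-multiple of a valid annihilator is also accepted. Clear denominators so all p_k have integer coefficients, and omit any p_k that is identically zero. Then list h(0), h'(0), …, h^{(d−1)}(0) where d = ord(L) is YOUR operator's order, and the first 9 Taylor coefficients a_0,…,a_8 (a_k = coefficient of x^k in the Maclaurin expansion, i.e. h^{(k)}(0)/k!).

L = (4224 + 8384·x + 204800·x^2 + 531456·x^3 + 491520·x^4 + 212992·x^5 + 262144·x^7) + (4098 + 28864·x + 258368·x^2 + 1045504·x^3 + 1798144·x^4 + 1523712·x^5 + 573440·x^6 + 786432·x^7 + 917504·x^8)·Dx + (132 + 8644·x + 37632·x^2 + 196032·x^3 + 614400·x^4 + 955392·x^5 + 786432·x^6 + 540672·x^7 + 786432·x^8 + 524288·x^9)·Dx^2 + (65 + 258·x + 2497·x^2 + 8576·x^3 + 30336·x^4 + 76800·x^5 + 118272·x^6 + 98304·x^7 + 98304·x^8 + 131072·x^9 + 65536·x^10)·Dx^3  (order 3).
h: a_k = 0, -8, 6, 80, -145/3, -17864/15, 10262/15, 18208, -706949/70, …
ICs: h(0) = 0, h′(0) = -8, h′′(0) = 12.

f: a_k = 0, 4, 0, -64/3, 0, 1024/5, 0, -16384/7, 0, …
g: a_k = 0, -1, 1/2, -1/3, 1/4, -1/5, 1/6, -1/7, 1/8, …
Product ⇒ symmetric product L₀, ord ≤ 4.
Derive L from L₀ (diff closure).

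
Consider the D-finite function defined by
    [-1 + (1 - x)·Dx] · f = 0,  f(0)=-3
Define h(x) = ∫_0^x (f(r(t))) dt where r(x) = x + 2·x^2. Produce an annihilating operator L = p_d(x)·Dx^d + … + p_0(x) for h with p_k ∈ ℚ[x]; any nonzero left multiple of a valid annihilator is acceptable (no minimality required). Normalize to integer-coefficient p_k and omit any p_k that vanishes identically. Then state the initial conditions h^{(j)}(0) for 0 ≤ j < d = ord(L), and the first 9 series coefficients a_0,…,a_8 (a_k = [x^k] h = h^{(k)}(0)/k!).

L = (1 + 4·x)·Dx + (-1 + x + 2·x^2)·Dx^2  (order 2).
h: a_k = 0, -3, -3/2, -3, -15/4, -33/5, -21/2, -129/7, -255/8, …
ICs: h(0) = 0, h′(0) = -3.

f: a_k = -3, -3, -3, -3, -3, -3, -3, -3, -3, …
L₀ from L_f via x↦r, Dx↦r'^{-1}Dx.
h=∫₀ˣh₀: take L = L₀·Dx.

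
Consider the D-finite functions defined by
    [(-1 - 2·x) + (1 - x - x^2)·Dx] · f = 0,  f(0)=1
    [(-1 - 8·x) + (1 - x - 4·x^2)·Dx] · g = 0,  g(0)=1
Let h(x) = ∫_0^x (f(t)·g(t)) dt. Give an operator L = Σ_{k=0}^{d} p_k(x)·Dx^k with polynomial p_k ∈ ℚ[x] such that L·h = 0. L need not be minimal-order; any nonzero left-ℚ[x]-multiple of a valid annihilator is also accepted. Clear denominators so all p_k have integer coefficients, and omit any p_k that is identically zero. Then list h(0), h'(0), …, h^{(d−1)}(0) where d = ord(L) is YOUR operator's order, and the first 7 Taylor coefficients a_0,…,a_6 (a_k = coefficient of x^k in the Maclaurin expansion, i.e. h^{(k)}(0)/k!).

L = (-2 - 8·x + 15·x^2 + 16·x^3)·Dx + (1 - 2·x - 4·x^2 + 5·x^3 + 4·x^4)·Dx^2  (order 2).
h: a_k = 0, 1, 1, 8/3, 19/4, 56/5, 70/3, …
ICs: h(0) = 0, h′(0) = 1.

f: a_k = 1, 1, 2, 3, 5, 8, 13, …
g: a_k = 1, 1, 5, 9, 29, 65, 181, …
Product ⇒ symmetric product L₀, ord ≤ 1.
h=∫₀ˣh₀: take L = L₀·Dx.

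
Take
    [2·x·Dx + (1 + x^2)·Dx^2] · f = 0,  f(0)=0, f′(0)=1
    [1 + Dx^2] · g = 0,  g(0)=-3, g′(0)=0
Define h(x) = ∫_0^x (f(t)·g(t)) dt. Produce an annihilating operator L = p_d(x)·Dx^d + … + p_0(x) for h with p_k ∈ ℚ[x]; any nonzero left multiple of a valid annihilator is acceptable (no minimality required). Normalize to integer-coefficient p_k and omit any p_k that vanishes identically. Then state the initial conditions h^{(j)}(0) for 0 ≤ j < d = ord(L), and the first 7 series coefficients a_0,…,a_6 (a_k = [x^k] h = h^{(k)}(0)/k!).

f: a_k = 0, 1, 0, -1/3, 0, 1/5, 0, …
g: a_k = -3, 0, 3/2, 0, -1/8, 0, 1/240, …
L₀ := L_f ⊗_s L_g (sym. prod.), ord ≤ 4.
h=∫₀ˣh₀: take L = L₀·Dx.
L = (10 + 26·x^2 + 11·x^4 + 4·x^6 + x^8)·Dx + (12·x + 20·x^3 + 12·x^5 + 4·x^7)·Dx^2 + (12 + 32·x^2 + 18·x^4 + 8·x^6 + 2·x^8)·Dx^3 + (12·x + 20·x^3 + 12·x^5 + 4·x^7)·Dx^4 + (2 + 6·x^2 + 7·x^4 + 4·x^6 + x^8)·Dx^5  (order 5).
h: a_k = 0, 0, -3/2, 0, 5/8, 0, -49/240, …
ICs: h(0) = 0, h′(0) = 0, h′′(0) = -3, h′′′(0) = 0, h′′′′(0) = 15.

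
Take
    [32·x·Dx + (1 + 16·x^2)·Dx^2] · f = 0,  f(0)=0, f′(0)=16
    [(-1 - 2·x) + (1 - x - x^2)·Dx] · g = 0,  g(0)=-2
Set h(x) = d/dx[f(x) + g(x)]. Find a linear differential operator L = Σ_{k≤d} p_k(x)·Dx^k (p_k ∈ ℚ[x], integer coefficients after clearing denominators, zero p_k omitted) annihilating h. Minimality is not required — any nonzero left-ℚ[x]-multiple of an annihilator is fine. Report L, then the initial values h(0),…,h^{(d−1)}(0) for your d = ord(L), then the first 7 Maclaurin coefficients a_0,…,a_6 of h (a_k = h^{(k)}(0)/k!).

f: a_k = 0, 16, 0, -256/3, 0, 4096/5, 0, …
g: a_k = -2, -2, -4, -6, -10, -16, -26, …
f+g: L₀ = lclm(L_f,L_g), ord ≤ 2+1.
Differentiate: ansatz ord ≤ ord L₀ ⇒ L.
L = (64 - 256·x - 3904·x^2 - 6912·x^3 - 9696·x^4 - 1536·x^6) + (-25 - 24·x + 542·x^2 - 780·x^3 - 6800·x^4 - 6560·x^5 - 768·x^6 - 1536·x^7)·Dx + (2 + 17·x + 62·x^2 + 202·x^3 + 445·x^4 - 1136·x^5 - 576·x^6 - 256·x^7 - 256·x^8)·Dx^2  (order 2).
h: a_k = 14, -8, -274, -40, 4016, -156, -65830, …
ICs: h(0) = 14, h′(0) = -8.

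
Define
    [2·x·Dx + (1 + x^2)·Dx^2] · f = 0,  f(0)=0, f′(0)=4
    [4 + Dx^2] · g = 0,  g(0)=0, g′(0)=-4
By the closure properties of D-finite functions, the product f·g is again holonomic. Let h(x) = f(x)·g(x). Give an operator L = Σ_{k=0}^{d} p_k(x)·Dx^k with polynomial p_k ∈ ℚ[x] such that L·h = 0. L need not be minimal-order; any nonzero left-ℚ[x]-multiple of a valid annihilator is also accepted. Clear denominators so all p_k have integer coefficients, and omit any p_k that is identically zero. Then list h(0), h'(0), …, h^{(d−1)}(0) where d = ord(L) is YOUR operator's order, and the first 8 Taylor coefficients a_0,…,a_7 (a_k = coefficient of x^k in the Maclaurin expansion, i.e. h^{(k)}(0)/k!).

L = (160 + 464·x^2 + 464·x^4 + 256·x^6 + 64·x^8) + (96·x + 224·x^3 + 192·x^5 + 64·x^7)·Dx + (60 + 188·x^2 + 216·x^4 + 128·x^6 + 32·x^8)·Dx^2 + (24·x + 56·x^3 + 48·x^5 + 16·x^7)·Dx^3 + (5 + 18·x^2 + 25·x^4 + 16·x^6 + 4·x^8)·Dx^4  (order 4).
h: a_k = 0, 0, -16, 0, 16, 0, -80/9, 0, …
ICs: h(0) = 0, h′(0) = 0, h′′(0) = -32, h′′′(0) = 0.

f: a_k = 0, 4, 0, -4/3, 0, 4/5, 0, -4/7, …
g: a_k = 0, -4, 0, 8/3, 0, -8/15, 0, 16/315, …
Sym-product of L_f,L_g gives L₀ (≤ ord 4).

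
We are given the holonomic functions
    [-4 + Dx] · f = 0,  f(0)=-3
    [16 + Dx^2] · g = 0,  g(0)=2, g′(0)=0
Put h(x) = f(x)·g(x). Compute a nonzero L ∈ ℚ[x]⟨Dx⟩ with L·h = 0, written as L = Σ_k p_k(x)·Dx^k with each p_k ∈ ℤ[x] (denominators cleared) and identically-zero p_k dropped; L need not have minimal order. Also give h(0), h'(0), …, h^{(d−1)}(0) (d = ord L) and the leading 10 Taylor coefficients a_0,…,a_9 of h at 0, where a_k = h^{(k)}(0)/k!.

L = 32 - 8·Dx + Dx^2  (order 2).
h: a_k = -6, -24, 0, 128, 256, 1024/5, 0, -16384/105, -16384/105, -65536/945, …
ICs: h(0) = -6, h′(0) = -24.

f: a_k = -3, -12, -24, -32, -32, -128/5, -256/15, -1024/105, -512/105, -2048/945, …
g: a_k = 2, 0, -16, 0, 64/3, 0, -512/45, 0, 1024/315, 0, …
f·g: L₀ = L_f ⊗_s L_g, ord ≤ 1·2.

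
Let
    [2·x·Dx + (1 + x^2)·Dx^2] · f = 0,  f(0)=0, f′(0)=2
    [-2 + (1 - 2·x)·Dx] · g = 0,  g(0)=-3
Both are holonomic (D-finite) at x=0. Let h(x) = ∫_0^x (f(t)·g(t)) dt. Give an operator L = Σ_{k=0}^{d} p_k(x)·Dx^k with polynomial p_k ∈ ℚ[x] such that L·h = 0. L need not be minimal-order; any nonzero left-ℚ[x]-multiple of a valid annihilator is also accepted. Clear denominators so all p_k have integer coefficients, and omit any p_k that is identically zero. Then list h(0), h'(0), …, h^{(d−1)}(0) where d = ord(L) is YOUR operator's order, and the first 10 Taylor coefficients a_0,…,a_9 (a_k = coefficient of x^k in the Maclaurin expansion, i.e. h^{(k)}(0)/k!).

f: a_k = 0, 2, 0, -2/3, 0, 2/5, 0, -2/7, 0, 2/9, …
g: a_k = -3, -6, -12, -24, -48, -96, -192, -384, -768, -1536, …
Product ⇒ symmetric product L₀, ord ≤ 2.
h=∫₀ˣh₀: take L = L₀·Dx.
L = 4·x·Dx + (4 - 2·x + 8·x^2)·Dx^2 + (-1 + 2·x - x^2 + 2·x^3)·Dx^3  (order 3).
h: a_k = 0, 0, -3, -4, -11/2, -44/5, -223/15, -892/35, -6229/140, -24916/315, …
ICs: h(0) = 0, h′(0) = 0, h′′(0) = -6.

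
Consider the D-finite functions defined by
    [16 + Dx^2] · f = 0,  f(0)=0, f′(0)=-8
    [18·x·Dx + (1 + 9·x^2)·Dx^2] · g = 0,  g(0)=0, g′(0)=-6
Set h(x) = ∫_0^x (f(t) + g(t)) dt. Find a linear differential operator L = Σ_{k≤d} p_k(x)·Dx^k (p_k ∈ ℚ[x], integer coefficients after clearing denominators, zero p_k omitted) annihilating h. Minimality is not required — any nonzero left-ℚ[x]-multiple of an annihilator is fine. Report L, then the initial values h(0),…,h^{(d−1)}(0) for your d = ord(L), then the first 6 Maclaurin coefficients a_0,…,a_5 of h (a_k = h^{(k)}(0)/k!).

L = (-13248·x + 181440·x^3 + 186624·x^5)·Dx^2 + (-16 + 6048·x^2 + 66096·x^4 + 93312·x^6)·Dx^3 + (-828·x + 11340·x^3 + 11664·x^5)·Dx^4 + (-1 + 378·x^2 + 4131·x^4 + 5832·x^6)·Dx^5  (order 5).
h: a_k = 0, 0, -7, 0, 59/6, 0, …
ICs: h(0) = 0, h′(0) = 0, h′′(0) = -14, h′′′(0) = 0, h′′′′(0) = 236.

f: a_k = 0, -8, 0, 64/3, 0, -256/15, …
g: a_k = 0, -6, 0, 18, 0, -486/5, …
f+g: L₀ = lclm(L_f,L_g), ord ≤ 2+2.
∫: right-multiply L₀ by Dx.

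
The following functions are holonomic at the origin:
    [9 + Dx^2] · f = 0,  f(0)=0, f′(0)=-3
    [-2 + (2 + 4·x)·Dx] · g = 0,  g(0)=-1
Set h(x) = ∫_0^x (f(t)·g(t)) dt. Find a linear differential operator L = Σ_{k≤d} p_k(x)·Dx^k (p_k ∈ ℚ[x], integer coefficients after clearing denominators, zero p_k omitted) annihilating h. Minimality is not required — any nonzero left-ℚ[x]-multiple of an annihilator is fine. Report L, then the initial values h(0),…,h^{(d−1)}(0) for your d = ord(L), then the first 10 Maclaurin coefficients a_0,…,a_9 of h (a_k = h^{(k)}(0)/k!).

L = (12 + 36·x + 36·x^2)·Dx + (-2 - 4·x)·Dx^2 + (1 + 4·x + 4·x^2)·Dx^3  (order 3).
h: a_k = 0, 0, 3/2, 1, -3/2, -3/5, 2/5, 12/35, -9/28, 11/35, …
ICs: h(0) = 0, h′(0) = 0, h′′(0) = 3.

f: a_k = 0, -3, 0, 9/2, 0, -81/40, 0, 243/560, 0, -243/4480, …
g: a_k = -1, -1, 1/2, -1/2, 5/8, -7/8, 21/16, -33/16, 429/128, -715/128, …
f·g: L₀ = L_f ⊗_s L_g, ord ≤ 2·1.
Integrate: L := L₀·Dx.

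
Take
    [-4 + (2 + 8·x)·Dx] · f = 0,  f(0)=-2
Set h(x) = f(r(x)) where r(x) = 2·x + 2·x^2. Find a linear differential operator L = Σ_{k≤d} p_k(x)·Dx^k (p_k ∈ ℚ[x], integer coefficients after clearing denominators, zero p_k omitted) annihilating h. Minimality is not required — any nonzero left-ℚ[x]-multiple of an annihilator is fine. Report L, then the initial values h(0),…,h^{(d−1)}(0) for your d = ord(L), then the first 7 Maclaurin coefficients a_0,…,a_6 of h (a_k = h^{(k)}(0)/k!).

f: a_k = -2, -4, 4, -8, 20, -56, 168, …
f∘r: x↦r, Dx↦Dx/r' in L_f ⇒ L₀.
L = (-4 - 8·x) + (1 + 8·x + 8·x^2)·Dx  (order 1).
h: a_k = -2, -8, 8, -32, 144, -704, 3648, …
ICs: h(0) = -2.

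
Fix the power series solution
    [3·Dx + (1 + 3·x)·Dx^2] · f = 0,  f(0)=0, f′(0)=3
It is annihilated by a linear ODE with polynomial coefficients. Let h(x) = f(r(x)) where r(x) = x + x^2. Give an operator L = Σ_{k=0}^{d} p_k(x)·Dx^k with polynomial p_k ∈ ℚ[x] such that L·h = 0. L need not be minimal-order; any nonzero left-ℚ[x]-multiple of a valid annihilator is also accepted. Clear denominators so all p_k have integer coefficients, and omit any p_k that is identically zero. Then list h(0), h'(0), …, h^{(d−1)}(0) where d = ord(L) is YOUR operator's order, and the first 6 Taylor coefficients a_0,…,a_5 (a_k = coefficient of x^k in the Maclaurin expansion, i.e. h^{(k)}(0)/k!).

f: a_k = 0, 3, -9/2, 9, -81/4, 243/5, …
h₀=f(r): pull back L_f along r ⇒ L₀.
L = (1 + 6·x + 6·x^2)·Dx + (1 + 5·x + 9·x^2 + 6·x^3)·Dx^2  (order 2).
h: a_k = 0, 3, -3/2, 0, 9/4, -27/5, …
ICs: h(0) = 0, h′(0) = 3.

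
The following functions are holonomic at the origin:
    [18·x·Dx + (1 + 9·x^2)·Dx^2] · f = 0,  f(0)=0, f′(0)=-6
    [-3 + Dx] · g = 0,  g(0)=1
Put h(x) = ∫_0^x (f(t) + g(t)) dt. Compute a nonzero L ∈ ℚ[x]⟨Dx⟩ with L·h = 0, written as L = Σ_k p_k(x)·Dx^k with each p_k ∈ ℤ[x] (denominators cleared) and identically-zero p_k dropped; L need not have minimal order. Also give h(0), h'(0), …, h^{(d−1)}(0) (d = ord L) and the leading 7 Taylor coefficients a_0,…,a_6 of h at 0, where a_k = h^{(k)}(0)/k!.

L = (18 - 108·x - 162·x^2)·Dx^2 + (-9 + 27·x + 27·x^2 - 81·x^3)·Dx^3 + (1 + 3·x + 9·x^2 + 27·x^3)·Dx^4  (order 4).
h: a_k = 0, 1, -3/2, 3/2, 45/8, 27/40, -1269/80, …
ICs: h(0) = 0, h′(0) = 1, h′′(0) = -3, h′′′(0) = 9.

f: a_k = 0, -6, 0, 18, 0, -486/5, 0, …
g: a_k = 1, 3, 9/2, 9/2, 27/8, 81/40, 81/80, …
h₀=f+g: left-lcm gives L₀, ord ≤ 3.
h=∫h₀ ⇒ L = L₀·Dx.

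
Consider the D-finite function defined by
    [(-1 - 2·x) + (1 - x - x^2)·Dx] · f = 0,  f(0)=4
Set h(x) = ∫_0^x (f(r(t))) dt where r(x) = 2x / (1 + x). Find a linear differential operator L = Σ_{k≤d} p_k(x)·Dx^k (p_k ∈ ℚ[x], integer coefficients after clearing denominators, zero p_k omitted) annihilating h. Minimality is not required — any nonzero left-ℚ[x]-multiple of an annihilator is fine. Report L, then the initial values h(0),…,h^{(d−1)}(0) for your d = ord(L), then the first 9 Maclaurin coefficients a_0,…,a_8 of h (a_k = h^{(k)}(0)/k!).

f: a_k = 4, 4, 8, 12, 20, 32, 52, 84, 136, …
h₀=f(r): pull back L_f along r ⇒ L₀.
∫: right-multiply L₀ by Dx.
L = (2 + 10·x)·Dx + (-1 - x + 5·x^2 + 5·x^3)·Dx^2  (order 2).
h: a_k = 0, 4, 4, 8, 10, 24, 100/3, 600/7, 125, …
ICs: h(0) = 0, h′(0) = 4.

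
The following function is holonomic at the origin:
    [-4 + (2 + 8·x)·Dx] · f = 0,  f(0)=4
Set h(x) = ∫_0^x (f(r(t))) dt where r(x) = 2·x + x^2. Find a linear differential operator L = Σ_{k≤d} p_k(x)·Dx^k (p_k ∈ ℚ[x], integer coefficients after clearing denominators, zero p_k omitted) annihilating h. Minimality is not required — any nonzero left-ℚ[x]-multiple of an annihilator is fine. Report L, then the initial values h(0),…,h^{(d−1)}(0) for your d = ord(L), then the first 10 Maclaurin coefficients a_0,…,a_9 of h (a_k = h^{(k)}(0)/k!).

f: a_k = 4, 8, -8, 16, -40, 112, -336, 1056, -3432, 11440, …
L₀ from L_f via x↦r, Dx↦r'^{-1}Dx.
Integrate: L := L₀·Dx.
L = (-4 - 4·x)·Dx + (1 + 8·x + 4·x^2)·Dx^2  (order 2).
h: a_k = 0, 4, 8, -8, 24, -456/5, 400, -13488/7, 9912, -160568/3, …
ICs: h(0) = 0, h′(0) = 4.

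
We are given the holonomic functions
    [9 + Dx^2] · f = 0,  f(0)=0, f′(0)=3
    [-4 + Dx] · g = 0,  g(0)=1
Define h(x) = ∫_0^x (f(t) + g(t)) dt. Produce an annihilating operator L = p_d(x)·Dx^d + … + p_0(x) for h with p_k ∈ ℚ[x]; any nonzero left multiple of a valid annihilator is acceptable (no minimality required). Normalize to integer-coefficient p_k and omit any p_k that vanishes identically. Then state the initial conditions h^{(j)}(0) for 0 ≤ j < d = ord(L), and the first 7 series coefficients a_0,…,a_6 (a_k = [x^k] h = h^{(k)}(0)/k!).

L = -36·Dx + 9·Dx^2 - 4·Dx^3 + Dx^4  (order 4).
h: a_k = 0, 1, 7/2, 8/3, 37/24, 32/15, 1267/720, …
ICs: h(0) = 0, h′(0) = 1, h′′(0) = 7, h′′′(0) = 16.

f: a_k = 0, 3, 0, -9/2, 0, 81/40, 0, …
g: a_k = 1, 4, 8, 32/3, 32/3, 128/15, 256/45, …
Sum ⇒ L₀ = lclm(L_f,L_g) in ℚ(x)⟨Dx⟩.
h=∫h₀ ⇒ L = L₀·Dx.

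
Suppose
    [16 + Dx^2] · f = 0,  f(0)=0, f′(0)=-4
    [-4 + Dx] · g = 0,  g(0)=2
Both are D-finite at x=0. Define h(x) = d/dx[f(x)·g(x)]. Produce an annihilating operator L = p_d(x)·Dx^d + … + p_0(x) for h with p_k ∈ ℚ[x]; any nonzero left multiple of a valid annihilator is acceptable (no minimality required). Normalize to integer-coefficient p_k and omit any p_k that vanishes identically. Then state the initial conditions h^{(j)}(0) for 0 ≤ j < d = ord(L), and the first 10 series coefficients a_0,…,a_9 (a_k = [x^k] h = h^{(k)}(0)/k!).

f: a_k = 0, -4, 0, 32/3, 0, -128/15, 0, 1024/315, 0, -2048/2835, …
g: a_k = 2, 8, 16, 64/3, 64/3, 256/15, 512/45, 2048/315, 1024/315, 4096/2835, …
L₀ := L_f ⊗_s L_g (sym. prod.), ord ≤ 2.
Differentiate: ansatz ord ≤ ord L₀ ⇒ L.
L = 32 - 8·Dx + Dx^2  (order 2).
h: a_k = -8, -64, -128, 0, 1024/3, 8192/15, 16384/45, 0, -65536/315, -524288/2835, …
ICs: h(0) = -8, h′(0) = -64.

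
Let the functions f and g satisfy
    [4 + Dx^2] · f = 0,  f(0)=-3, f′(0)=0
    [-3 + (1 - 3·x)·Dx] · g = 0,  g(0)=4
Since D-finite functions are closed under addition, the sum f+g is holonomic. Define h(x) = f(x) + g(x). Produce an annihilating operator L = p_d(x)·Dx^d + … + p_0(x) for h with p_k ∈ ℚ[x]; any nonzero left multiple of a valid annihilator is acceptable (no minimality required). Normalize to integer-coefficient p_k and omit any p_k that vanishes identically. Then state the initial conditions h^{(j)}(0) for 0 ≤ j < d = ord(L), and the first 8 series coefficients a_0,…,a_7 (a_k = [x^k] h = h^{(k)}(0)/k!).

f: a_k = -3, 0, 6, 0, -2, 0, 4/15, 0, …
g: a_k = 4, 12, 36, 108, 324, 972, 2916, 8748, …
f+g: L₀ = lclm(L_f,L_g), ord ≤ 2+1.
L = (-348 + 144·x - 216·x^2) + (44 - 180·x + 216·x^2 - 216·x^3)·Dx + (-87 + 36·x - 54·x^2)·Dx^2 + (11 - 45·x + 54·x^2 - 54·x^3)·Dx^3  (order 3).
h: a_k = 1, 12, 42, 108, 322, 972, 43744/15, 8748, …
ICs: h(0) = 1, h′(0) = 12, h′′(0) = 84.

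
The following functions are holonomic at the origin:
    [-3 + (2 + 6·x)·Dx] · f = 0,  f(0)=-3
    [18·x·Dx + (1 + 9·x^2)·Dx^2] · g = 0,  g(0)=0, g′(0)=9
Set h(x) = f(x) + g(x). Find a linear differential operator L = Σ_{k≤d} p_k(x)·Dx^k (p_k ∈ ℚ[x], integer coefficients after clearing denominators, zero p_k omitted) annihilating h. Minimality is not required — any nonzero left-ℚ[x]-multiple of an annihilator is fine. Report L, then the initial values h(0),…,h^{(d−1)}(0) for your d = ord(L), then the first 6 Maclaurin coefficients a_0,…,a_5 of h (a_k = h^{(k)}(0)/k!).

L = (-36 - 270·x + 972·x^2 + 1458·x^3)·Dx + (-33 - 144·x + 270·x^2 + 3888·x^3 + 5103·x^4)·Dx^2 + (-2 + 18·x + 108·x^2 + 324·x^3 + 1134·x^4 + 1458·x^5)·Dx^3  (order 3).
h: a_k = -3, 9/2, 27/8, -513/16, 1215/128, 161109/1280, …
ICs: h(0) = -3, h′(0) = 9/2, h′′(0) = 27/4.

f: a_k = -3, -9/2, 27/8, -81/16, 1215/128, -5103/256, …
g: a_k = 0, 9, 0, -27, 0, 729/5, …
f+g: L₀ = lclm(L_f,L_g), ord ≤ 1+2.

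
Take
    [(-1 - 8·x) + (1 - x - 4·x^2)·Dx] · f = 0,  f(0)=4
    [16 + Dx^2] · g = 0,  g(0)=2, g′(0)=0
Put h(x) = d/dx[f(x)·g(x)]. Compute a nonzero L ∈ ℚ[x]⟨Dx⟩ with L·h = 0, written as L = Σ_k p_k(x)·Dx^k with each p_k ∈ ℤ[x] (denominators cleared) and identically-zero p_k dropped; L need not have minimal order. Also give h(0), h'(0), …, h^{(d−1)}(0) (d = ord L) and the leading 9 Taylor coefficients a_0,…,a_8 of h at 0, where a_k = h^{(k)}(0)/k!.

L = (-12 - 64·x - 224·x^2 + 256·x^3 + 512·x^4) + (-1 - 4·x + 48·x^2 + 128·x^3)·Dx + (1 - 3·x - 10·x^2 + 16·x^3 + 32·x^4)·Dx^2  (order 2).
h: a_k = 8, -48, 24, -32/3, 440/3, -2416/15, 28504/45, -1088/35, 112792/35, …
ICs: h(0) = 8, h′(0) = -48.

f: a_k = 4, 4, 20, 36, 116, 260, 724, 1764, 4660, …
g: a_k = 2, 0, -16, 0, 64/3, 0, -512/45, 0, 1024/315, …
h₀=f·g: eliminate ⇒ L₀, order ≤ 1·2.
Derive L from L₀ (diff closure).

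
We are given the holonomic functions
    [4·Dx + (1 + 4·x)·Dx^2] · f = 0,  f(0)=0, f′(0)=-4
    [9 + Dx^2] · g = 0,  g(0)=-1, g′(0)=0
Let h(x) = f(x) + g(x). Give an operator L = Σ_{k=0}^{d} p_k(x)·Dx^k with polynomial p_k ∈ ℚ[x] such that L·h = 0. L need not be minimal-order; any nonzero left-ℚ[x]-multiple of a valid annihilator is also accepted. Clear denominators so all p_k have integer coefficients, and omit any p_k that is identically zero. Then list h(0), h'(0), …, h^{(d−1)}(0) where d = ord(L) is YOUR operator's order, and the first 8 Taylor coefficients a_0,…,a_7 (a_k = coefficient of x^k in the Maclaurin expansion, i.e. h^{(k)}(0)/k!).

f: a_k = 0, -4, 8, -64/3, 64, -1024/5, 2048/3, -16384/7, …
g: a_k = -1, 0, 9/2, 0, -27/8, 0, 81/80, 0, …
Weyl lclm of L_f,L_g ⇒ L₀ (ord ≤ 4).
L = (3780 + 2592·x + 5184·x^2)·Dx + (369 + 2124·x + 3888·x^2 + 5184·x^3)·Dx^2 + (420 + 288·x + 576·x^2)·Dx^3 + (41 + 236·x + 432·x^2 + 576·x^3)·Dx^4  (order 4).
h: a_k = -1, -4, 25/2, -64/3, 485/8, -1024/5, 164083/240, -16384/7, …
ICs: h(0) = -1, h′(0) = -4, h′′(0) = 25, h′′′(0) = -128.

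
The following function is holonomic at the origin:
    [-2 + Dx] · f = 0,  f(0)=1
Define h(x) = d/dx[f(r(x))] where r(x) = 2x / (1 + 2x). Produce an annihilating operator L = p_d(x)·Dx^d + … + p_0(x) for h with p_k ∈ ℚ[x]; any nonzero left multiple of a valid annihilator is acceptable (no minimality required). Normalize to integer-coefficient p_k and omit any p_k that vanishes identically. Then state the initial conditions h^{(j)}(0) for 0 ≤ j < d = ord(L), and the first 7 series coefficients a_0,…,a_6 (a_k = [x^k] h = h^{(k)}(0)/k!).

f: a_k = 1, 2, 2, 4/3, 2/3, 4/15, 4/45, …
L₀ from L_f via x↦r, Dx↦r'^{-1}Dx.
Differentiate: ansatz ord ≤ ord L₀ ⇒ L.
L = -8·x + (-1 - 4·x - 4·x^2)·Dx  (order 1).
h: a_k = 4, 0, -16, 128/3, -64, 512/15, 1280/9, …
ICs: h(0) = 4.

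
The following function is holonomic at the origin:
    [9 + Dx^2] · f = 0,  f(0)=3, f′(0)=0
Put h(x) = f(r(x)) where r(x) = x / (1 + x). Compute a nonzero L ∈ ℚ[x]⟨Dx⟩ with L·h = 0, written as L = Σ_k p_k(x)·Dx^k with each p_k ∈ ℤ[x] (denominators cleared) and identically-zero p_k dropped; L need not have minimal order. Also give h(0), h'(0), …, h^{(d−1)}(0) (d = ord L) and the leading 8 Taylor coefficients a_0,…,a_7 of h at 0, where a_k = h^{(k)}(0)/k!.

L = 9 + (2 + 6·x + 6·x^2 + 2·x^3)·Dx + (1 + 4·x + 6·x^2 + 4·x^3 + x^4)·Dx^2  (order 2).
h: a_k = 3, 0, -27/2, 27, -243/8, 27/2, 2457/80, -4131/40, …
ICs: h(0) = 3, h′(0) = 0.

f: a_k = 3, 0, -27/2, 0, 81/8, 0, -243/80, 0, …
Change of var in L_f (x↦r) gives L₀.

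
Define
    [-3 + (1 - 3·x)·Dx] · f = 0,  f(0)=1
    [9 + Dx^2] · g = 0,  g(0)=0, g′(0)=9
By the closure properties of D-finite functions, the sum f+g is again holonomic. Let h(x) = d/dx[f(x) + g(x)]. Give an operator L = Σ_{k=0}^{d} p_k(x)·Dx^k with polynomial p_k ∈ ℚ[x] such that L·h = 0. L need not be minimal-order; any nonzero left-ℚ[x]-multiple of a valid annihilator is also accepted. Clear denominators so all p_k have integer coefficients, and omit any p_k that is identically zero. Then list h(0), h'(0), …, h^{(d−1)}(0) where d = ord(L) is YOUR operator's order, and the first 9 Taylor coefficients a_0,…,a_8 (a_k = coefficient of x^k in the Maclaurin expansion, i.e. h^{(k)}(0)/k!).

f: a_k = 1, 3, 9, 27, 81, 243, 729, 2187, 6561, …
g: a_k = 0, 9, 0, -27/2, 0, 243/40, 0, -729/560, 0, …
h₀=f+g: left-lcm gives L₀, ord ≤ 3.
Derive L from L₀ (diff closure).
L = (702 - 324·x + 486·x^2) + (-63 + 243·x - 243·x^2 + 243·x^3)·Dx + (78 - 36·x + 54·x^2)·Dx^2 + (-7 + 27·x - 27·x^2 + 27·x^3)·Dx^3  (order 3).
h: a_k = 12, 18, 81/2, 324, 9963/8, 4374, 1223991/80, 52488, 793625121/4480, …
ICs: h(0) = 12, h′(0) = 18, h′′(0) = 81.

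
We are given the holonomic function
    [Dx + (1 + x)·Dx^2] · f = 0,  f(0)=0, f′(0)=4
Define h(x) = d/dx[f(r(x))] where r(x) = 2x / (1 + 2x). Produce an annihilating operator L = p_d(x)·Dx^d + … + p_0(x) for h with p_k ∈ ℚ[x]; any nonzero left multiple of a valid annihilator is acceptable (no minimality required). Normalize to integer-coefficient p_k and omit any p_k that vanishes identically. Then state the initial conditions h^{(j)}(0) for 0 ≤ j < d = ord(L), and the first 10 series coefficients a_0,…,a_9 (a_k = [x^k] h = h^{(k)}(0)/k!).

L = (6 + 16·x) + (1 + 6·x + 8·x^2)·Dx  (order 1).
h: a_k = 8, -48, 224, -960, 3968, -16128, 65024, -261120, 1046528, -4190208, …
ICs: h(0) = 8.

f: a_k = 0, 4, -2, 4/3, -1, 4/5, -2/3, 4/7, -1/2, 4/9, …
Substitute x→r, Dx→(1/r')Dx; clear ⇒ L₀.
Derive L from L₀ (diff closure).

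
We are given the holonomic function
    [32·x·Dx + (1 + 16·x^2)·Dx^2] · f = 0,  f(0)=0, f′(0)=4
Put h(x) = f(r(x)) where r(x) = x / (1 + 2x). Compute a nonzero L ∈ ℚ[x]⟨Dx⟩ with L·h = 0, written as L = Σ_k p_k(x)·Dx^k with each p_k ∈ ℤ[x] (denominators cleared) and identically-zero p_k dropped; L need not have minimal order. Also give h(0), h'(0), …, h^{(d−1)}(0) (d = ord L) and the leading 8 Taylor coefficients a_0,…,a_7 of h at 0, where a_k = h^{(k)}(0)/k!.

L = (4 + 40·x)·Dx + (1 + 4·x + 20·x^2)·Dx^2  (order 2).
h: a_k = 0, 4, -8, -16/3, 96, -1216/5, -1408/3, 35584/7, …
ICs: h(0) = 0, h′(0) = 4.

f: a_k = 0, 4, 0, -64/3, 0, 1024/5, 0, -16384/7, …
f∘r: x↦r, Dx↦Dx/r' in L_f ⇒ L₀.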